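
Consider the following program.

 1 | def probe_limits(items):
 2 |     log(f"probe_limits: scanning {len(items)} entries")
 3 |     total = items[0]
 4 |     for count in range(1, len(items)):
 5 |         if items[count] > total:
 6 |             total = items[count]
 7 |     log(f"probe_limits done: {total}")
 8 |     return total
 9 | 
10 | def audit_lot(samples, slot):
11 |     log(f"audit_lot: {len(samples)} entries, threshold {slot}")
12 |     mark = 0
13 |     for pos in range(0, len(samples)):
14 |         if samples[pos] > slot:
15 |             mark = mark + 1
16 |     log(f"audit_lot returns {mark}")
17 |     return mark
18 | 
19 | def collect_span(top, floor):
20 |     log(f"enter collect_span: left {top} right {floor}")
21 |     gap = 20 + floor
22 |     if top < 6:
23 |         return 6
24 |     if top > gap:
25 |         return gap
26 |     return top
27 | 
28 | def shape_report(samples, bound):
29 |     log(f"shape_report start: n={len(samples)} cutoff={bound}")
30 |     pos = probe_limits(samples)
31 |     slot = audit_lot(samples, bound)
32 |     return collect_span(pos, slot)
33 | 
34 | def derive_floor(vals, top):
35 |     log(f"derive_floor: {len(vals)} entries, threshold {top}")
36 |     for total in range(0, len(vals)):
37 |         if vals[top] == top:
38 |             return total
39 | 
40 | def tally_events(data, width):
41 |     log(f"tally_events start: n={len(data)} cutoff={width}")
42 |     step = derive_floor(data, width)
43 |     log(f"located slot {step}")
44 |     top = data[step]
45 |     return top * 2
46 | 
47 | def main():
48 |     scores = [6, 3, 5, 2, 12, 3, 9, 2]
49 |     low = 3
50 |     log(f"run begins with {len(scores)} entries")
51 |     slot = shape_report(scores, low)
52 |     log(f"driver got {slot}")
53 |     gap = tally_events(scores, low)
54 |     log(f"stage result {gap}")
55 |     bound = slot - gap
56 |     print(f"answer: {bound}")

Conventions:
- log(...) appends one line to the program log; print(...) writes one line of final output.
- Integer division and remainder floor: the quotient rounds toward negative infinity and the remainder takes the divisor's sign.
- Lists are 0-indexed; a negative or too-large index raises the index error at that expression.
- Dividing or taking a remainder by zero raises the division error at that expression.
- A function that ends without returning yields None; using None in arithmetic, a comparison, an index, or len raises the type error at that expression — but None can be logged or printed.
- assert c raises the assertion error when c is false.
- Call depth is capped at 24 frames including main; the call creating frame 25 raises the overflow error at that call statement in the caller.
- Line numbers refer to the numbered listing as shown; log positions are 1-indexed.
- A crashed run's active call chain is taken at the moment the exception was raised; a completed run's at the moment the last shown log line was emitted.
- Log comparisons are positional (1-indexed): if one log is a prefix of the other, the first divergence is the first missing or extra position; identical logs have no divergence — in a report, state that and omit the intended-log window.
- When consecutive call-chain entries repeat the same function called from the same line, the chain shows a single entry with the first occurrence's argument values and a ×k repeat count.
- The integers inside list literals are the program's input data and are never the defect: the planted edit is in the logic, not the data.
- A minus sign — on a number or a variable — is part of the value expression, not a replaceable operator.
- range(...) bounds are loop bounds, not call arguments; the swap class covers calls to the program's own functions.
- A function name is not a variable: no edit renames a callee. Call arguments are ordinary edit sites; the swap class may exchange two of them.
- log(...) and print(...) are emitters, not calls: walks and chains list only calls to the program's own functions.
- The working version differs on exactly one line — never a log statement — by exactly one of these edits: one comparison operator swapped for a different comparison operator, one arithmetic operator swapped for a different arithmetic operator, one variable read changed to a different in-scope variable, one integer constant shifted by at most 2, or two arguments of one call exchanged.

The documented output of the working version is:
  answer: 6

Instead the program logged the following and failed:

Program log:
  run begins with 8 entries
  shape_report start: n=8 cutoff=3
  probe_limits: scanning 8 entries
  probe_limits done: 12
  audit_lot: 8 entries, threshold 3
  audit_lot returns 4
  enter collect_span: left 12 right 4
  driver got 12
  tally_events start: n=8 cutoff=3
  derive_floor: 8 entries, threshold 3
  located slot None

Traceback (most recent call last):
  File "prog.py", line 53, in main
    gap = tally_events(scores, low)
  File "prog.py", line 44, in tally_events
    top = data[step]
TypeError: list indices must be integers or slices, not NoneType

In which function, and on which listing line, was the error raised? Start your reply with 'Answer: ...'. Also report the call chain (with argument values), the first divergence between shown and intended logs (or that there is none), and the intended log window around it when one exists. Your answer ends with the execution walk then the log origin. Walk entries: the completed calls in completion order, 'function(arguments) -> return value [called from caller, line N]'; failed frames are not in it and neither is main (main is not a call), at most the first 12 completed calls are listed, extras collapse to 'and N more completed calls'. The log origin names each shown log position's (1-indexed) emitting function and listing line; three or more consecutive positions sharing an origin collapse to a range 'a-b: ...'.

Answer: the error was raised in tally_events, line 44.
Key fact: Everything matches until log position 11, which reads 'located slot None' in place of 'located slot 1'.
Call chain: main -> tally_events([6, 3, 5, 2, 12, 3, 9, 2], 3) (called at line 53).
First divergence: position 11 — shown 'located slot None', intended 'located slot 1'.
Intended log window:
  9: tally_events start: n=8 cutoff=3
  10: derive_floor: 8 entries, threshold 3
  11: located slot 1
  12: stage result 6
Execution walk:
  probe_limits([6, 3, 5, 2, 12, 3, 9, 2]) -> 12  [called from shape_report, line 30]
  audit_lot([6, 3, 5, 2, 12, 3, 9, 2], 3) -> 4  [called from shape_report, line 31]
  collect_span(12, 4) -> 12  [called from shape_report, line 32]
  shape_report([6, 3, 5, 2, 12, 3, 9, 2], 3) -> 12  [called from main, line 51]
  derive_floor([6, 3, 5, 2, 12, 3, 9, 2], 3) -> None  [called from tally_events, line 42]
Log origins:
  1: emitted by main (line 50)
  2: emitted by shape_report (line 29)
  3: emitted by probe_limits (line 2)
  4: emitted by probe_limits (line 7)
  5: emitted by audit_lot (line 11)
  6: emitted by audit_lot (line 16)
  7: emitted by collect_span (line 20)
  8: emitted by main (line 52)
  9: emitted by tally_events (line 41)
  10: emitted by derive_floor (line 35)
  11: emitted by tally_events (line 43)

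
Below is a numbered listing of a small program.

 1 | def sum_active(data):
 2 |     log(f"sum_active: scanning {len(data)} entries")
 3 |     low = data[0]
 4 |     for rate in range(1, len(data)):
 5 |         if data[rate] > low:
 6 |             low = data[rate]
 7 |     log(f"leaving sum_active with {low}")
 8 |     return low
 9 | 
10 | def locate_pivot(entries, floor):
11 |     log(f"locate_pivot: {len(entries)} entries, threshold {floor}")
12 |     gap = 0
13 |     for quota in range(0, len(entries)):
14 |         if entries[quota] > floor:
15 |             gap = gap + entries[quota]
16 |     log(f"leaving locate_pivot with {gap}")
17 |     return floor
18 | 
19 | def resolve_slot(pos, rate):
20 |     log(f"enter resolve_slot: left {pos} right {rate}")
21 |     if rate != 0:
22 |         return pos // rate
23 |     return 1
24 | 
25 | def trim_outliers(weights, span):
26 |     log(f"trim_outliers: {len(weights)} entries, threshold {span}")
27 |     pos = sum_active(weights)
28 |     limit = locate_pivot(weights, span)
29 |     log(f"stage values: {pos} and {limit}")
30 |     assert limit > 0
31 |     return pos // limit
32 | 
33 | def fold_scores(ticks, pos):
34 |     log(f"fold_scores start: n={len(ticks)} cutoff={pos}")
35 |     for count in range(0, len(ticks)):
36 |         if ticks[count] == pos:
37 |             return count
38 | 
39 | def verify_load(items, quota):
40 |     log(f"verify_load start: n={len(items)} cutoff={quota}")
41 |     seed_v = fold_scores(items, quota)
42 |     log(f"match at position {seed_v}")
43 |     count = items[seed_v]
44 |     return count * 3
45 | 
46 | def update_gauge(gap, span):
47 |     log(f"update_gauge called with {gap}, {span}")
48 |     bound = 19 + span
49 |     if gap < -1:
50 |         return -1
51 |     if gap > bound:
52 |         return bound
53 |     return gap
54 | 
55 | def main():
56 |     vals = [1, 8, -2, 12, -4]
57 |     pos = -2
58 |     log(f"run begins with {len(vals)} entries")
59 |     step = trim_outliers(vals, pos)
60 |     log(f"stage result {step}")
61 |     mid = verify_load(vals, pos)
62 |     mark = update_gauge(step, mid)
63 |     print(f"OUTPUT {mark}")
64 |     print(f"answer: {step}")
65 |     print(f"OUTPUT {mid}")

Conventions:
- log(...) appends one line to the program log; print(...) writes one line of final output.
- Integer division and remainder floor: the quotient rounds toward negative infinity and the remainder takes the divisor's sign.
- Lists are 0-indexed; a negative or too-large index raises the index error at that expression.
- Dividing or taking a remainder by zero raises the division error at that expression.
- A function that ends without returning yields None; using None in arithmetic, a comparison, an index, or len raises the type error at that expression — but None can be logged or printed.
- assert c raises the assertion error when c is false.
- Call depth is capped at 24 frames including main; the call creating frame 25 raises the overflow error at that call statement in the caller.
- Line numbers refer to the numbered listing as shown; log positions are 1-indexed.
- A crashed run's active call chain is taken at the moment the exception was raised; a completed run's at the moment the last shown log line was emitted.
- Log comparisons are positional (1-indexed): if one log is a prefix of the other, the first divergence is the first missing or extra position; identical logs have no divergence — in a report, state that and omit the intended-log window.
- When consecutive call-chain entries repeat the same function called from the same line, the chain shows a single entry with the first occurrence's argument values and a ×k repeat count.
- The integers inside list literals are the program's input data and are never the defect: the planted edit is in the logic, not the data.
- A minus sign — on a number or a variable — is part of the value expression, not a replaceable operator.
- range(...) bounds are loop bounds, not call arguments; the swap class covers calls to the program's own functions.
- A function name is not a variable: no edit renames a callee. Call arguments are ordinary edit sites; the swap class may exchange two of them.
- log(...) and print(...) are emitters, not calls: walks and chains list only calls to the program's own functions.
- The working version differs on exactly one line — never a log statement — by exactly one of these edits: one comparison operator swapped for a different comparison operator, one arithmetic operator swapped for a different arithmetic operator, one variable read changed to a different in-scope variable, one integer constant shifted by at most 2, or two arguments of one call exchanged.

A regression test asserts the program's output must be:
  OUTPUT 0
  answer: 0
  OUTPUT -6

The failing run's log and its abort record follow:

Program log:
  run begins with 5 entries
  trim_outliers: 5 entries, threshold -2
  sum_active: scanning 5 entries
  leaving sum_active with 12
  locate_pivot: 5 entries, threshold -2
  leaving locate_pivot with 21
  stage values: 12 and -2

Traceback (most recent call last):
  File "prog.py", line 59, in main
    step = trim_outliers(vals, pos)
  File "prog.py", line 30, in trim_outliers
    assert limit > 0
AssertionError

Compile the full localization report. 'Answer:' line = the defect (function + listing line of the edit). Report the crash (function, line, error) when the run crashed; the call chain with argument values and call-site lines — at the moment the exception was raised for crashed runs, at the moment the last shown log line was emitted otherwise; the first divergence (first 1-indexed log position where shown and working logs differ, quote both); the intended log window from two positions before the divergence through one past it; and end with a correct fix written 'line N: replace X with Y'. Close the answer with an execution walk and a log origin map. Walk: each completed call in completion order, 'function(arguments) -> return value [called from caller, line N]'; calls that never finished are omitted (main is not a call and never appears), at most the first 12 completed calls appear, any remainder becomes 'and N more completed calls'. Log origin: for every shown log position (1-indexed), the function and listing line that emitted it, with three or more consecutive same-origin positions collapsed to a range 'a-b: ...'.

Answer: the defect is in locate_pivot at line 17.
Key observation: The log first diverges at position 7: the faulty run prints 'stage values: 12 and -2' where the working version prints 'stage values: 12 and 21'.
Crash: trim_outliers, line 30, AssertionError.
Call chain: main -> trim_outliers([1, 8, -2, 12, -4], -2) (called at line 59).
First divergence: position 7 — the shown line 'stage values: 12 and -2' should read 'stage values: 12 and 21'.
Intended log window:
  5: locate_pivot: 5 entries, threshold -2
  6: leaving locate_pivot with 21
  7: stage values: 12 and 21
  8: stage result 0
Execution walk:
  sum_active([1, 8, -2, 12, -4]) -> 12  [called from trim_outliers, line 27]
  locate_pivot([1, 8, -2, 12, -4], -2) -> -2  [called from trim_outliers, line 28]
Log line origins:
  1: emitted by main (line 58)
  2: emitted by trim_outliers (line 26)
  3: emitted by sum_active (line 2)
  4: emitted by sum_active (line 7)
  5: emitted by locate_pivot (line 11)
  6: emitted by locate_pivot (line 16)
  7: emitted by trim_outliers (line 29)
A correct fix: line 17: replace `floor` with `gap`.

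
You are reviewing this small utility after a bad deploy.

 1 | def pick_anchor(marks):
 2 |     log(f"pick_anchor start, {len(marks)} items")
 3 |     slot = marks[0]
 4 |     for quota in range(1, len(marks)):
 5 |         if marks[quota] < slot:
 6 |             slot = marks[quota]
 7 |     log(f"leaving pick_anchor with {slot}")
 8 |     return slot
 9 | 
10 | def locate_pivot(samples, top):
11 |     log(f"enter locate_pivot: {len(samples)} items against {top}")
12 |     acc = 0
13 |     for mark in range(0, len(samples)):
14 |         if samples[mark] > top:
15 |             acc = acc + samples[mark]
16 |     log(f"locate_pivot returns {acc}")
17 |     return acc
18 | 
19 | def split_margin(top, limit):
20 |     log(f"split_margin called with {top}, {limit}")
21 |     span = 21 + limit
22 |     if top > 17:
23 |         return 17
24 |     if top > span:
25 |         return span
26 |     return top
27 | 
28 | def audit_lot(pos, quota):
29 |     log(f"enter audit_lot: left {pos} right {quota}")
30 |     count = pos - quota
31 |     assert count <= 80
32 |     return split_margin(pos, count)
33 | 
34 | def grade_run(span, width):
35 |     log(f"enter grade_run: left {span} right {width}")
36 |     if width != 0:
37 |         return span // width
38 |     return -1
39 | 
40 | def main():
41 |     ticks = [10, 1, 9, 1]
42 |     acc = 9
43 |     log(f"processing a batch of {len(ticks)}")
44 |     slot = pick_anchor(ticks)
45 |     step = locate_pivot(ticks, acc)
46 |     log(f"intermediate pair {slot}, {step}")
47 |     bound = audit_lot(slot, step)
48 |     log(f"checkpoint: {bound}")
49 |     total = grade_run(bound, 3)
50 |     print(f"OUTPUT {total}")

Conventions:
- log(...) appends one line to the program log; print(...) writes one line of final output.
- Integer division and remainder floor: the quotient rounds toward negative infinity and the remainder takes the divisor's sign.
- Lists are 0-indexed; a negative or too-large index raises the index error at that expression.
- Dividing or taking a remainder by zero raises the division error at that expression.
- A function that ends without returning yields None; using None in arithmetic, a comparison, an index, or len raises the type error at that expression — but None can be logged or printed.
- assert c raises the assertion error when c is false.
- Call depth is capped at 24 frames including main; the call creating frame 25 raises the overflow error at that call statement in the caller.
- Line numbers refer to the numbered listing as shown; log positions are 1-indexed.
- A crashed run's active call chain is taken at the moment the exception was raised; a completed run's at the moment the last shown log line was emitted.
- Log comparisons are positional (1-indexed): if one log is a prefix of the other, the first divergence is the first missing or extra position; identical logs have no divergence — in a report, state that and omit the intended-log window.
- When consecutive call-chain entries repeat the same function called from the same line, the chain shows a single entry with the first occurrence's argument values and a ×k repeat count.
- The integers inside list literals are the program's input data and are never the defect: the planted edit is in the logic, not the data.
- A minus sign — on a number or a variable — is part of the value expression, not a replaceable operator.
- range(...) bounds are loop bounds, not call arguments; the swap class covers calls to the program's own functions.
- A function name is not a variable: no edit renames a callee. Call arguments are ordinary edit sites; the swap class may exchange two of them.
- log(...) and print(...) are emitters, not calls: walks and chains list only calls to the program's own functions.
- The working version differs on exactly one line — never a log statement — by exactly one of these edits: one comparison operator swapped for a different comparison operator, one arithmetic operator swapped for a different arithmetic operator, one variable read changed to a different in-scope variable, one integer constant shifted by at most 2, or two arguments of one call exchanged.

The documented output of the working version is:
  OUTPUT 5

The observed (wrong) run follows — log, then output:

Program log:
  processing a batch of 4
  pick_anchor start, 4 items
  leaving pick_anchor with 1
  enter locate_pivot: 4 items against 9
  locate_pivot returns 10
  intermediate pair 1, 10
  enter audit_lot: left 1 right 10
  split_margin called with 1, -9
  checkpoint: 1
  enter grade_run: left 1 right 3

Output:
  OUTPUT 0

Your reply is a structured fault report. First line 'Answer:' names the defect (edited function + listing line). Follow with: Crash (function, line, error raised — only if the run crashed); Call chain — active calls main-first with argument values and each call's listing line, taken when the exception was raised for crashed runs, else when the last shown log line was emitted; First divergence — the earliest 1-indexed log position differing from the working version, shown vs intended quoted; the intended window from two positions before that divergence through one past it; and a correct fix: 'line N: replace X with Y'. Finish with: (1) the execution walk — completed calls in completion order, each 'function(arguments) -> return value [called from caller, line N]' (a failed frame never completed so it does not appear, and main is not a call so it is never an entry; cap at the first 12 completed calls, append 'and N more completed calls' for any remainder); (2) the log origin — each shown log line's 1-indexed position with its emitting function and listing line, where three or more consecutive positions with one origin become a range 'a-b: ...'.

Answer: the defect is in split_margin at line 22.
The tell: Log line 9 is where behavior first shows: 'checkpoint: 1' appears instead of 'checkpoint: 17'.
Call chain: main -> grade_run(1, 3) (called at line 49).
First divergence: position 9 — the shown line 'checkpoint: 1' should read 'checkpoint: 17'.
Intended log window:
  7: enter audit_lot: left 1 right 10
  8: split_margin called with 1, -9
  9: checkpoint: 17
  10: enter grade_run: left 17 right 3
Execution walk:
  pick_anchor([10, 1, 9, 1]) -> 1  [called from main, line 44]
  locate_pivot([10, 1, 9, 1], 9) -> 10  [called from main, line 45]
  split_margin(1, -9) -> 1  [called from audit_lot, line 32]
  audit_lot(1, 10) -> 1  [called from main, line 47]
  grade_run(1, 3) -> 0  [called from main, line 49]
Origin of each log line:
  1: from main, line 43
  2: from pick_anchor, line 2
  3: from pick_anchor, line 7
  4: from locate_pivot, line 11
  5: from locate_pivot, line 16
  6: from main, line 46
  7: from audit_lot, line 29
  8: from split_margin, line 20
  9: from main, line 48
  10: from grade_run, line 35
A correct fix: line 22: replace `>` with `<`.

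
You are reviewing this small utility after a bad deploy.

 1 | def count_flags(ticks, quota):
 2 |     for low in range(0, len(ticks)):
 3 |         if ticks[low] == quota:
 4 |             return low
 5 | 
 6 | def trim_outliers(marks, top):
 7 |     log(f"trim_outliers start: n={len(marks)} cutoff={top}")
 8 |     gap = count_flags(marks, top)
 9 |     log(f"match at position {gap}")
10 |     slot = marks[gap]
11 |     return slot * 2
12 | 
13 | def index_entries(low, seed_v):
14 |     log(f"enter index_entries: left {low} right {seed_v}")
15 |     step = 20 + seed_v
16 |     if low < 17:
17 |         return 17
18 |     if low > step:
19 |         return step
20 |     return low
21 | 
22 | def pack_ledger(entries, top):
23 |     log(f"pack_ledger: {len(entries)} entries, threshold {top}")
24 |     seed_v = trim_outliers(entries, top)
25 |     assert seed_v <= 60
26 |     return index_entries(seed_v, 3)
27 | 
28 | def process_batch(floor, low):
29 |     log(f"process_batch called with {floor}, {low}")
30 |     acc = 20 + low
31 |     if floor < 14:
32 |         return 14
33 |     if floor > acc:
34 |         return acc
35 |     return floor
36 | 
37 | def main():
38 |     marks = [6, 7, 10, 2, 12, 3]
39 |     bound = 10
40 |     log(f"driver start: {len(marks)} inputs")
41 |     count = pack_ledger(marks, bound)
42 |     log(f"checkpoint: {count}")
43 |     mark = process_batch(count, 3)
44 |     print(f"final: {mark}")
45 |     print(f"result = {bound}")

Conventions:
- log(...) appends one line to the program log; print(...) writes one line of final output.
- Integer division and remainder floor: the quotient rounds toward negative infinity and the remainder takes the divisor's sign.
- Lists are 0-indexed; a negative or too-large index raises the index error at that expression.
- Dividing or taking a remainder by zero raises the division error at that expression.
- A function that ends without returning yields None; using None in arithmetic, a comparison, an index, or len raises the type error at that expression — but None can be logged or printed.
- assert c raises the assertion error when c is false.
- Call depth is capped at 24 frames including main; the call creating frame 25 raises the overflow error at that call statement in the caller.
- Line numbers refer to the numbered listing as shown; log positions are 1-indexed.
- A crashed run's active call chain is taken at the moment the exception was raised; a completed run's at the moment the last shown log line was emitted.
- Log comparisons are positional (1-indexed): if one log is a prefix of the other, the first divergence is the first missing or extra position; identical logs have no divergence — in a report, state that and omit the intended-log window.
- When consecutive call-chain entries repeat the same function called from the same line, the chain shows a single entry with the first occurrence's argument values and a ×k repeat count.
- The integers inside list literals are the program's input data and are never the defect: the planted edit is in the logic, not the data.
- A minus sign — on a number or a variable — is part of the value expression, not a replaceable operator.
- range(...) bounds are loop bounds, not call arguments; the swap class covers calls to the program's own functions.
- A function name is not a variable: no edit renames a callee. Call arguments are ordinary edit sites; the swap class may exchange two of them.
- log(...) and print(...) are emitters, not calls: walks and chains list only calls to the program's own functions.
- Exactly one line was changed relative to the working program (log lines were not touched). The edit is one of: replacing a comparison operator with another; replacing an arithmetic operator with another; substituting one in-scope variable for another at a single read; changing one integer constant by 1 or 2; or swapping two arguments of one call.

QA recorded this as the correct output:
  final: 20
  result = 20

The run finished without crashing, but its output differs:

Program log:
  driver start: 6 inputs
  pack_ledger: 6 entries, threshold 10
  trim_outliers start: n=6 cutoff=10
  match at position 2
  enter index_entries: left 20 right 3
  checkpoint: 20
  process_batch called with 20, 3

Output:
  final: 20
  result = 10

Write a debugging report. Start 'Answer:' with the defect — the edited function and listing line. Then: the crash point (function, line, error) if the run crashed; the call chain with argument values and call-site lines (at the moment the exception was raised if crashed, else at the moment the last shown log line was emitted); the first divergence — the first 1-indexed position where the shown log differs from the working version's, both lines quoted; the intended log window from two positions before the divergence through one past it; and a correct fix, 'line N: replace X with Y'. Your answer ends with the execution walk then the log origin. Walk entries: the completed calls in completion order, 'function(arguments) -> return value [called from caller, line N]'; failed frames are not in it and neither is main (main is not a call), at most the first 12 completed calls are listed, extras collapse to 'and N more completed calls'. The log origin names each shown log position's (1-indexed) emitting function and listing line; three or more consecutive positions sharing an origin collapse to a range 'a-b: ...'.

Answer: the defect is in main at line 45.
Core observation: No log line changed; the fault shows up purely in the output.
Call chain: main -> process_batch(20, 3) (called at line 43).
First divergence: there is none — every log position agrees.
Execution walk:
  count_flags([6, 7, 10, 2, 12, 3], 10) -> 2  [called from trim_outliers, line 8]
  trim_outliers([6, 7, 10, 2, 12, 3], 10) -> 20  [called from pack_ledger, line 24]
  index_entries(20, 3) -> 20  [called from pack_ledger, line 26]
  pack_ledger([6, 7, 10, 2, 12, 3], 10) -> 20  [called from main, line 41]
  process_batch(20, 3) -> 20  [called from main, line 43]
Log origins:
  1: from main, line 40
  2: from pack_ledger, line 23
  3: from trim_outliers, line 7
  4: from trim_outliers, line 9
  5: from index_entries, line 14
  6: from main, line 42
  7: from process_batch, line 29
A correct fix: line 45: replace `bound` with `count`.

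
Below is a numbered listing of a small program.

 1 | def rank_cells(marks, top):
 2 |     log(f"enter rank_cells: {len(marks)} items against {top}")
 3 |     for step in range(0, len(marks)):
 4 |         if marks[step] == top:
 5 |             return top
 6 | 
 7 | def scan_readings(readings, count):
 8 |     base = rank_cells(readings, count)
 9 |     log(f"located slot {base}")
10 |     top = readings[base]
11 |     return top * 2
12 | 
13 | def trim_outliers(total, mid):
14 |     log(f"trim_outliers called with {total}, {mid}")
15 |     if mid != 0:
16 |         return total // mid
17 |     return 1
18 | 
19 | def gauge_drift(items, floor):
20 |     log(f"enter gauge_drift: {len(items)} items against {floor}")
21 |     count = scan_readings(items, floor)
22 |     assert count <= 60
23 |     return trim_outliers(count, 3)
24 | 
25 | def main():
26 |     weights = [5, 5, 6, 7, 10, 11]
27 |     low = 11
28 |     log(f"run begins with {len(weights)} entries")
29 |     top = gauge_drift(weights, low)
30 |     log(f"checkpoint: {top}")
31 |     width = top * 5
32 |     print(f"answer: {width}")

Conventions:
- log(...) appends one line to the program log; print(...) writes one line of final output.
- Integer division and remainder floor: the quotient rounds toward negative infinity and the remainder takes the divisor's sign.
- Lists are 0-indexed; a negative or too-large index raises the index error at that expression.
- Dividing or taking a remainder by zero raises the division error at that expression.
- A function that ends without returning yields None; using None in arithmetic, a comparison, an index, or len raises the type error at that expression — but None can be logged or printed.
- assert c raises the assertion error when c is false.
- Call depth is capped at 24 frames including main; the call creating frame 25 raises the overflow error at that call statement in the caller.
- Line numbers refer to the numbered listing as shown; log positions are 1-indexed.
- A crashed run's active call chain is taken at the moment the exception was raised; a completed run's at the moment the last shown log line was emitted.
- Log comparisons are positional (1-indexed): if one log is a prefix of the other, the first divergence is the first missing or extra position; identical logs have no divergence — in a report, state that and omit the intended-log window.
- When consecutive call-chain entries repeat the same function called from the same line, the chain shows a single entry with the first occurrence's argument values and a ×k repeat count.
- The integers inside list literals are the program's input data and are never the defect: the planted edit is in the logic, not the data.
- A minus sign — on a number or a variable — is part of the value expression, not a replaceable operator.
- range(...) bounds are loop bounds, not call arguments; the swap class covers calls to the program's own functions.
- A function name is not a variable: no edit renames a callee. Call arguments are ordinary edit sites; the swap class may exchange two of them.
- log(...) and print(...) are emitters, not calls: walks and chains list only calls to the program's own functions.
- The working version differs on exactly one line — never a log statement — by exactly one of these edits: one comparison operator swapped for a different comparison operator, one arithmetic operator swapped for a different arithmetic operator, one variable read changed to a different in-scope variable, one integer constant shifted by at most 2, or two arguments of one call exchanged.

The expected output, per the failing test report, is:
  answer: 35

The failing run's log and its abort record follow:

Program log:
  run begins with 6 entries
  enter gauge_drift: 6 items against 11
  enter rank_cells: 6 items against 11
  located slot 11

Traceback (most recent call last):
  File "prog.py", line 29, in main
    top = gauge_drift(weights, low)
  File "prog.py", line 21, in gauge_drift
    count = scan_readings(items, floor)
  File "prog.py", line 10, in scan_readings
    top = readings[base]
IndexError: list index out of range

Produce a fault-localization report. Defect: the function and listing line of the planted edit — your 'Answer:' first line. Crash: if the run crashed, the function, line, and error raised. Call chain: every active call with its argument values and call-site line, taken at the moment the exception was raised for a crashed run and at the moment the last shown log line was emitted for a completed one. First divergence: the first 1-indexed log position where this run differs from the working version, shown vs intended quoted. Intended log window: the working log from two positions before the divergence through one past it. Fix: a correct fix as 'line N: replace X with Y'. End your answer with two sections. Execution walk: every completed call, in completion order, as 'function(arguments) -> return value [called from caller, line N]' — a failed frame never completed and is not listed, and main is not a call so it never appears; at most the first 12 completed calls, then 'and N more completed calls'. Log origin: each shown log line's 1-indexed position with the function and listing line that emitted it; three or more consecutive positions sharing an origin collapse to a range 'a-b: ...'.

Answer: the defect is in rank_cells at line 5.
Key observation: Everything matches until log position 4, which reads 'located slot 11' in place of 'located slot 5'.
Crash: scan_readings, line 10, IndexError.
Call chain: main -> gauge_drift([5, 5, 6, 7, 10, 11], 11) (called at line 29) -> scan_readings([5, 5, 6, 7, 10, 11], 11) (called at line 21).
First divergence: position 4 — shown 'located slot 11', intended 'located slot 5'.
Intended log window:
  2: enter gauge_drift: 6 items against 11
  3: enter rank_cells: 6 items against 11
  4: located slot 5
  5: trim_outliers called with 22, 3
Execution walk:
  rank_cells([5, 5, 6, 7, 10, 11], 11) -> 11  [called from scan_readings, line 8]
Origin of each log line:
  1: emitted by main (line 28)
  2: emitted by gauge_drift (line 20)
  3: emitted by rank_cells (line 2)
  4: emitted by scan_readings (line 9)
A correct fix: line 5: replace `top` with `step`.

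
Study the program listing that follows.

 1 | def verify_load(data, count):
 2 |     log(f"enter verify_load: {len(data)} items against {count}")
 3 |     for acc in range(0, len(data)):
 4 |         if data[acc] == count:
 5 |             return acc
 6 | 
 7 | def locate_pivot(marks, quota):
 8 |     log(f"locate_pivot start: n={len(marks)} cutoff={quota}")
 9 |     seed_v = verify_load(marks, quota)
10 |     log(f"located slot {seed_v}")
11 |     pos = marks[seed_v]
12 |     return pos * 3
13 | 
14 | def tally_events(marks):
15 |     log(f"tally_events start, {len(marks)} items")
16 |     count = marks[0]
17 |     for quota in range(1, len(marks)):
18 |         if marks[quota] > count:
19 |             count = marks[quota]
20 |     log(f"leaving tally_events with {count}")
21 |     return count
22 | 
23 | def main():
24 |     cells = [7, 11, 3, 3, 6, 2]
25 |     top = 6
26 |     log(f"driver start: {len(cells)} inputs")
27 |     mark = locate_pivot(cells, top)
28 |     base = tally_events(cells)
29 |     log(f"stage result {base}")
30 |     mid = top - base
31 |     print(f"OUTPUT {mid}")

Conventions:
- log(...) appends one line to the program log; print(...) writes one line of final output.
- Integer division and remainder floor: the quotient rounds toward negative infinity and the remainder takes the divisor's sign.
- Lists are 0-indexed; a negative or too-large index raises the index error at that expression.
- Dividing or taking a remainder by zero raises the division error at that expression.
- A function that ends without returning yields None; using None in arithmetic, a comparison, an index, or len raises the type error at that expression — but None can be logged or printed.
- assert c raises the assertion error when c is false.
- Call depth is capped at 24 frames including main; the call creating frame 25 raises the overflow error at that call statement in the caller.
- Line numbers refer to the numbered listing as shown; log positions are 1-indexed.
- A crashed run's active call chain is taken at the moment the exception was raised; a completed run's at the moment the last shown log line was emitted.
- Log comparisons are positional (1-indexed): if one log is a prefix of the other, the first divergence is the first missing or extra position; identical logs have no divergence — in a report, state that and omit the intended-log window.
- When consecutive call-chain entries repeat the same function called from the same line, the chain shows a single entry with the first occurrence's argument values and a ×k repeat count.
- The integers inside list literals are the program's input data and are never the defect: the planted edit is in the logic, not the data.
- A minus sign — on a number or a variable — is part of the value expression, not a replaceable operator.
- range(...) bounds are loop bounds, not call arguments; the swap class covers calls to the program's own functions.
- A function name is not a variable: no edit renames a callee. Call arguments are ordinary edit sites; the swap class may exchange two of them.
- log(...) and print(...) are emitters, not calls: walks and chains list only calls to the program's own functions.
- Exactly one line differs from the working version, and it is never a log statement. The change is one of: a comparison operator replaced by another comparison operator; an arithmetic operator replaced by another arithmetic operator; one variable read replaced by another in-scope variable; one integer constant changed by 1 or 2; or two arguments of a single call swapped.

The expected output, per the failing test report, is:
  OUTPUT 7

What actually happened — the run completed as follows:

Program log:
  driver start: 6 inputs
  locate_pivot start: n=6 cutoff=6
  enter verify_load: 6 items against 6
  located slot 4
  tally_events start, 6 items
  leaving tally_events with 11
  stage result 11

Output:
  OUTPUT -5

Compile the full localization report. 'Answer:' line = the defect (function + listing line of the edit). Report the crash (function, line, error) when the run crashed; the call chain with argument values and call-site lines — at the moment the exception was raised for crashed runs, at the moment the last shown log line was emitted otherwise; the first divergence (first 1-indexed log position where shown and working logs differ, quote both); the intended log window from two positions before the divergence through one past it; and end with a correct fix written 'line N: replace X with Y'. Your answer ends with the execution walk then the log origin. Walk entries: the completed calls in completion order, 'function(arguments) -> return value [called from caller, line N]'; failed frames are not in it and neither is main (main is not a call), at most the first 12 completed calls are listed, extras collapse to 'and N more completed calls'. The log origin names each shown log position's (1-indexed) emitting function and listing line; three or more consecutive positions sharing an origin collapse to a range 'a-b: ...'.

Answer: the defect is in main at line 30.
Key fact: Every logged value matches the working version; the printed result is what differs.
Call chain: main.
First divergence: none (the log streams are identical).
Execution walk:
  verify_load([7, 11, 3, 3, 6, 2], 6) -> 4  [called from locate_pivot, line 9]
  locate_pivot([7, 11, 3, 3, 6, 2], 6) -> 18  [called from main, line 27]
  tally_events([7, 11, 3, 3, 6, 2]) -> 11  [called from main, line 28]
Log origin:
  1: emitted by main (line 26)
  2: emitted by locate_pivot (line 8)
  3: emitted by verify_load (line 2)
  4: emitted by locate_pivot (line 10)
  5: emitted by tally_events (line 15)
  6: emitted by tally_events (line 20)
  7: emitted by main (line 29)
A correct fix: line 30: replace `top` with `mark`.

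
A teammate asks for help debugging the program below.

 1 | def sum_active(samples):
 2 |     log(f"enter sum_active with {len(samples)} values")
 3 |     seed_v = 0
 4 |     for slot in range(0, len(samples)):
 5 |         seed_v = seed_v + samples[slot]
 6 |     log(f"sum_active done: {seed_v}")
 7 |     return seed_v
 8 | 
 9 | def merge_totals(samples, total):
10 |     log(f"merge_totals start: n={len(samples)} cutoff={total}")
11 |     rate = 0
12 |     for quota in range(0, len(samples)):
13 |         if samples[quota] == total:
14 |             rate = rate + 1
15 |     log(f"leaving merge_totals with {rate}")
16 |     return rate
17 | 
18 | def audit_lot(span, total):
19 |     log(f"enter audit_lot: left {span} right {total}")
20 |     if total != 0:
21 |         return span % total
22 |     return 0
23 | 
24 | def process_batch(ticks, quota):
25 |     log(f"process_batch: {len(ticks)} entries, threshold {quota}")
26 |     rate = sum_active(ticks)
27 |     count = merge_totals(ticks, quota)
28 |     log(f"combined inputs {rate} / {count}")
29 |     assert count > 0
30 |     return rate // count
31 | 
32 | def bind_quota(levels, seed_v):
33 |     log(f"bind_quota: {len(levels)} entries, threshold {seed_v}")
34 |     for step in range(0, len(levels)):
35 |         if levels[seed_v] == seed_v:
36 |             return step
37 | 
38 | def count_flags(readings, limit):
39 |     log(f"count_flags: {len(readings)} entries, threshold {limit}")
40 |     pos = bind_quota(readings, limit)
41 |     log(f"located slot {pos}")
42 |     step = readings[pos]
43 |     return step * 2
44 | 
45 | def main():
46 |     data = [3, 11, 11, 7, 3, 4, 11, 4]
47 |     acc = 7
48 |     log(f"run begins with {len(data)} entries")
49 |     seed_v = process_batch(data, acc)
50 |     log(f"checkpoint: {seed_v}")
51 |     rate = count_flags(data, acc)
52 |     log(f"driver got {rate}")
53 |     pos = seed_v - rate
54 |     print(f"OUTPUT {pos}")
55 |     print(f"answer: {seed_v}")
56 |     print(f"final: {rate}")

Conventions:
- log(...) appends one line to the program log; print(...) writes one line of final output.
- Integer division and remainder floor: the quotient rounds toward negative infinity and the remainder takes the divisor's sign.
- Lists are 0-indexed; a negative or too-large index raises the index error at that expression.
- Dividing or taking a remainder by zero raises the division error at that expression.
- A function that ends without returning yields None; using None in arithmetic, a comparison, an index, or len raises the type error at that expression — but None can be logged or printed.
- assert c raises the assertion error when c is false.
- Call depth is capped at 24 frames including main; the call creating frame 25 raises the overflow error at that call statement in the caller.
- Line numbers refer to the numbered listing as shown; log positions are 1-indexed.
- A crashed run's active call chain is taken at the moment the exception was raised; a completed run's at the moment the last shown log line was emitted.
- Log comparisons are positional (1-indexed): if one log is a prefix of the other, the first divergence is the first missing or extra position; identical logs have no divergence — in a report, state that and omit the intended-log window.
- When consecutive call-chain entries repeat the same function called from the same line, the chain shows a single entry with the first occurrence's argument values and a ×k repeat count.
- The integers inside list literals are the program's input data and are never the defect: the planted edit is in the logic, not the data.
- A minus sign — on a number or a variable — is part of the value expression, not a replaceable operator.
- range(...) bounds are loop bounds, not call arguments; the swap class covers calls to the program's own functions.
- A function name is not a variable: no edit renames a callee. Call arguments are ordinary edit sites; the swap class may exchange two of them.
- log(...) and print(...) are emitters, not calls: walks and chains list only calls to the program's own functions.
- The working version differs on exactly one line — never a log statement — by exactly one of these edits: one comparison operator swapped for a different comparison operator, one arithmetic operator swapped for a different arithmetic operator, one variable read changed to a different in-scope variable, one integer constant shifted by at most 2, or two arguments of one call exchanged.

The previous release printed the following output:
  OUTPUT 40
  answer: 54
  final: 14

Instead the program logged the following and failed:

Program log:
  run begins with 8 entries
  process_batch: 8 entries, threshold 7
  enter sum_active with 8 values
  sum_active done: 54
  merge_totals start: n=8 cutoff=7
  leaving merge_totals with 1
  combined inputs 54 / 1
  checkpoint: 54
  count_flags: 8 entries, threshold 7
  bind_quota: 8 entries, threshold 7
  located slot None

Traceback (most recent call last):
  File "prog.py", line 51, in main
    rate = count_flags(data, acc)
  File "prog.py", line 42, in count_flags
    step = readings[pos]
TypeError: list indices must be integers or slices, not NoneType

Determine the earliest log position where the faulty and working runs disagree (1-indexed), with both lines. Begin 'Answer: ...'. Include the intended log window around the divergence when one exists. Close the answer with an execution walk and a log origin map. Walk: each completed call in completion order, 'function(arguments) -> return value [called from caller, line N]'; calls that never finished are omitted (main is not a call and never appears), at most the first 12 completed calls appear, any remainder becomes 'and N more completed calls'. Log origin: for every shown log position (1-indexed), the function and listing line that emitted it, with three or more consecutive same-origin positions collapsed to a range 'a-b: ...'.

Answer: at position 11 the run shows 'located slot None' where the working version logs 'located slot 3'.
Intended log window:
  9: count_flags: 8 entries, threshold 7
  10: bind_quota: 8 entries, threshold 7
  11: located slot 3
  12: driver got 14
Execution walk:
  sum_active([3, 11, 11, 7, 3, 4, 11, 4]) -> 54  [called from process_batch, line 26]
  merge_totals([3, 11, 11, 7, 3, 4, 11, 4], 7) -> 1  [called from process_batch, line 27]
  process_batch([3, 11, 11, 7, 3, 4, 11, 4], 7) -> 54  [called from main, line 49]
  bind_quota([3, 11, 11, 7, 3, 4, 11, 4], 7) -> None  [called from count_flags, line 40]
Log origin:
  1: logged in main at line 48
  2: logged in process_batch at line 25
  3: logged in sum_active at line 2
  4: logged in sum_active at line 6
  5: logged in merge_totals at line 10
  6: logged in merge_totals at line 15
  7: logged in process_batch at line 28
  8: logged in main at line 50
  9: logged in count_flags at line 39
  10: logged in bind_quota at line 33
  11: logged in count_flags at line 41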